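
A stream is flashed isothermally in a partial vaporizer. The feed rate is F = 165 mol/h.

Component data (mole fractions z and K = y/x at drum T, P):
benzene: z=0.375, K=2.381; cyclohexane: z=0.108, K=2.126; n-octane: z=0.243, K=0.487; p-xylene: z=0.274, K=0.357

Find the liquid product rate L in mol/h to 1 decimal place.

Rachford–Rice: g(β) = Σ zᵢ(Kᵢ−1)/(1+β(Kᵢ−1)) = 0.
Check two-phase: ΣzᵢKᵢ = 1.339 > 1 and Σzᵢ/Kᵢ = 1.475 > 1, so g(0) = 0.339 > 0 and g(1) = -0.475 < 0.
Iterate (Newton) starting at β = 0.46:
  β = 0.460: g = -0.0165, g' = -0.665 → β = 0.435
Converged at β = 0.435.
Then V = β·F = 0.4351·165 = 71.8 mol/h and L = F − V = 93.2 mol/h.

L = 93.2 mol/h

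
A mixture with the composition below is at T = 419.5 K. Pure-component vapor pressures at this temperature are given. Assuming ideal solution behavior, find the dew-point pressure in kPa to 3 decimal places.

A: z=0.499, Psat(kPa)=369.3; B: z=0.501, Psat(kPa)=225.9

At the dew point ψ → 1, so Σzᵢ/Kᵢ = 1 with Kᵢ = Pᵢˢᵃᵗ/P ⇒ 1/P = Σzᵢ/Pᵢˢᵃᵗ.
1/P = 0.499/369.3 + 0.501/225.9 = 0.003569 ⇒ P = 280.190 kPa

Pdew = 280.190 kPa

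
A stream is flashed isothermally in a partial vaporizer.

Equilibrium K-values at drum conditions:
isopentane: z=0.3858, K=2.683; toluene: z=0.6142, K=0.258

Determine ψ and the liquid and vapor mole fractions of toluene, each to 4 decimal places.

ψ = 0.1550, x_toluene = 0.6940, y_toluene = 0.1791

Rachford–Rice: g(ψ) = Σ zᵢ(Kᵢ−1)/(1+ψ(Kᵢ−1)) = 0.
Check two-phase: ΣzᵢKᵢ = 1.1936 > 1 and Σzᵢ/Kᵢ = 2.5244 > 1, so g(0) = 0.1936 > 0 and g(1) = -1.5244 < 0.
Newton iteration, ψ⁰ = 0.5:
  ψ = 0.5000: g = -0.37195, g' = -1.1770 → ψ = 0.1840
  ψ = 0.1840: g = -0.03199, g' = -1.0907 → ψ = 0.1546
  ψ = 0.1546: g = 0.00041, g' = -1.1195 → ψ = 0.1550
Converged at ψ = 0.1550.
Compositions from xᵢ = zᵢ/(1+ψ(Kᵢ−1)), yᵢ = Kᵢxᵢ:
  isopentane: x = 0.3060, y = 0.8209
  toluene: x = 0.6940, y = 0.1791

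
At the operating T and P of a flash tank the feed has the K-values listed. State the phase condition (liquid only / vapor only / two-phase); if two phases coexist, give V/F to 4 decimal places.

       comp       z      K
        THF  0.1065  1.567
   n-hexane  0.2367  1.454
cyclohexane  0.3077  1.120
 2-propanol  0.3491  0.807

vapor only

ΣzᵢKᵢ = 1.1374; Σzᵢ/Kᵢ = 0.9381.
Since Σzᵢ/Kᵢ < 1 the mixture is above its dew point — single vapor phase.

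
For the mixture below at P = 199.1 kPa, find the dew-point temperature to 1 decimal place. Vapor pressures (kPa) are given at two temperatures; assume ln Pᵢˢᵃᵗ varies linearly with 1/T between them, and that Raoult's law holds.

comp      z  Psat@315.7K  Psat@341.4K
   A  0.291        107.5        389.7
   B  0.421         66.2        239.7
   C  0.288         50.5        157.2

Dew-point temperature: Σzᵢ·P/Pᵢˢᵃᵗ(T) = 1. Interpolate ln Pᵢˢᵃᵗ = aᵢ + bᵢ/T.
  T = 315.7 K: ΣzᵢP/Pᵢˢᵃᵗ = 2.9406
  T = 341.4 K: ΣzᵢP/Pᵢˢᵃᵗ = 0.8631
  T = 328.5 K: ΣzᵢP/Pᵢˢᵃᵗ = 1.5580
  T = 334.9 K: ΣzᵢP/Pᵢˢᵃᵗ = 1.1555
  T = 338.1 K: ΣzᵢP/Pᵢˢᵃᵗ = 0.9995
  T = 336.5 K: ΣzᵢP/Pᵢˢᵃᵗ = 1.0743
Interpolating between 336.5 K and 338.1 K gives T ≈ 338.1 K.

T = 338.1 K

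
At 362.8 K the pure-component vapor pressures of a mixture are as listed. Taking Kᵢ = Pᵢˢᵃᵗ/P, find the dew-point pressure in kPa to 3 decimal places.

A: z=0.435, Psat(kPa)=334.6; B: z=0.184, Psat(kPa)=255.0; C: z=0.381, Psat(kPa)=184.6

At the dew point ψ → 1, so Σzᵢ/Kᵢ = 1 with Kᵢ = Pᵢˢᵃᵗ/P ⇒ 1/P = Σzᵢ/Pᵢˢᵃᵗ.
1/P = 0.435/334.6 + 0.184/255.0 + 0.381/184.6 = 0.004086 ⇒ P = 244.765 kPa

Pdew = 244.765 kPa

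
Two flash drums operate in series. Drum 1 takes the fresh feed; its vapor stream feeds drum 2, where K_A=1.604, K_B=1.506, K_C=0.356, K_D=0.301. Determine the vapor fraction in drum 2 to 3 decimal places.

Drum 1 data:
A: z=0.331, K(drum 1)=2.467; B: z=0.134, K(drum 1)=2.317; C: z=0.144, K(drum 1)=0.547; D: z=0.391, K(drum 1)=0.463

V/F (drum 2) = 0.325

Drum 1:
Material balance + equilibrium reduce to Σ zᵢ(Kᵢ−1)/(1+ψ₁(Kᵢ−1)) = 0.
Check two-phase: ΣzᵢKᵢ = 1.387 > 1 and Σzᵢ/Kᵢ = 1.300 > 1, so g(0) = 0.387 > 0 and g(1) = -0.300 < 0.
Newton–Raphson from ψ₁ = 0.34:
  ψ₁ = 0.340: g = 0.1119, g' = -0.638 → ψ₁ = 0.515
  ψ₁ = 0.515: g = 0.0062, g' = -0.579 → ψ₁ = 0.526
Converged at ψ₁ = 0.526.
Drum-1 compositions:
  A: x = 0.187, y = 0.461
  B: x = 0.079, y = 0.183
  C: x = 0.189, y = 0.103
  D: x = 0.545, y = 0.252
Drum-2 feed = drum-1 vapor: z₂ = (0.4609, 0.1834, 0.1034, 0.2523).
Drum 2:
Rachford–Rice: g(ψ₂) = Σ zᵢ(Kᵢ−1)/(1+ψ₂(Kᵢ−1)) = 0.
g(0) = ΣzᵢKᵢ − 1 = 0.128 and g(1) = 1 − Σzᵢ/Kᵢ = -0.538, so a root lies in (0, 1).
Newton–Raphson from ψ₂ = 0.33:
  ψ₂ = 0.330: g = -0.0022, g' = -0.429 → ψ₂ = 0.325
Converged at ψ₂ = 0.325.
  A: x = 0.385, y = 0.618
  B: x = 0.158, y = 0.237
  C: x = 0.131, y = 0.047
  D: x = 0.326, y = 0.098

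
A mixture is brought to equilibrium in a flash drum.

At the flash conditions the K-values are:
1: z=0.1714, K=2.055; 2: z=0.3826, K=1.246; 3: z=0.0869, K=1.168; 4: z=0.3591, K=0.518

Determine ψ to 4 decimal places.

ψ = 0.4496

Newton–Raphson from ψ = 0.66:
  ψ = 0.6600: g = -0.05312, g' = -0.2649 → ψ = 0.4594
  ψ = 0.4594: g = -0.00241, g' = -0.2450 → ψ = 0.4496
Converged at ψ = 0.4496.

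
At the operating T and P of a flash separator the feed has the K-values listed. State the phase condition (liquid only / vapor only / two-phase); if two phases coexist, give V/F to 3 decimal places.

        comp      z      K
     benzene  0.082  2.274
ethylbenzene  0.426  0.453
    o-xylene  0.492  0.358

liquid only

ΣzᵢKᵢ = 0.556; Σzᵢ/Kᵢ = 2.351.
Since ΣzᵢKᵢ < 1 the mixture is below its bubble point — single liquid phase.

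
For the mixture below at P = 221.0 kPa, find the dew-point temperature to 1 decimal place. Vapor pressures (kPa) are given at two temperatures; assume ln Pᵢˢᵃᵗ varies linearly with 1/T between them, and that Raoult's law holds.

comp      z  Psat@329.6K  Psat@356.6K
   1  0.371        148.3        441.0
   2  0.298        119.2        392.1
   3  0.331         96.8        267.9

T = 344.5 K

Dew-point temperature: Σzᵢ·P/Pᵢˢᵃᵗ(T) = 1. Interpolate ln Pᵢˢᵃᵗ = aᵢ + bᵢ/T.
  T = 329.6 K: ΣzᵢP/Pᵢˢᵃᵗ = 1.8611
  T = 356.6 K: ΣzᵢP/Pᵢˢᵃᵗ = 0.6269
  T = 343.1 K: ΣzᵢP/Pᵢˢᵃᵗ = 1.0566
  T = 349.9 K: ΣzᵢP/Pᵢˢᵃᵗ = 0.8081
  T = 346.5 K: ΣzᵢP/Pᵢˢᵃᵗ = 0.9228
  T = 344.8 K: ΣzᵢP/Pᵢˢᵃᵗ = 0.9871
Interpolating between 343.1 K and 344.8 K gives T ≈ 344.5 K.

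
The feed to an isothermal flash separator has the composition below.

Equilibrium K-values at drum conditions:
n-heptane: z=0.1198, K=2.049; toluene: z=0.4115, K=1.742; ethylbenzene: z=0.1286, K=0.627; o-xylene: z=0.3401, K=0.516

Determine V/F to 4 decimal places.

V/F = 0.5845

Rachford–Rice: g(V/F) = Σ zᵢ(Kᵢ−1)/(1+V/F(Kᵢ−1)) = 0.
Check two-phase: ΣzᵢKᵢ = 1.2184 > 1 and Σzᵢ/Kᵢ = 1.1589 > 1, so g(0) = 0.2184 > 0 and g(1) = -0.1589 < 0.
Newton iteration, V/F⁰ = 0.5:
  V/F = 0.5000: g = 0.02902, g' = -0.3430 → V/F = 0.5846
  V/F = 0.5846: g = -0.00005, g' = -0.3451 → V/F = 0.5845
Converged at V/F = 0.5845.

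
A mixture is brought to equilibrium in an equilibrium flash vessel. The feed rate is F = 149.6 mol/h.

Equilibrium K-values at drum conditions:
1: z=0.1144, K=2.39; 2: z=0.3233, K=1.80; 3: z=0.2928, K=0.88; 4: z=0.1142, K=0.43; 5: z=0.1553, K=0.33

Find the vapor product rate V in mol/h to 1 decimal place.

Let ψ = V/F and solve Σ zᵢ(Kᵢ−1)/(1+ψ(Kᵢ−1)) = 0.
Feasibility: ΣzᵢKᵢ = 1.2134, Σzᵢ/Kᵢ = 1.2964 — both > 1, two phases present.
Newton–Raphson from ψ = 0.52:
  ψ = 0.5200: g = -0.01472, g' = -0.4216 → ψ = 0.4851
  ψ = 0.4851: g = -0.00012, g' = -0.4149 → ψ = 0.4848
Converged at ψ = 0.4848.
Then V = ψ·F = 0.4848·149.6 = 72.5 mol/h and L = F − V = 77.1 mol/h.

V = 72.5 mol/h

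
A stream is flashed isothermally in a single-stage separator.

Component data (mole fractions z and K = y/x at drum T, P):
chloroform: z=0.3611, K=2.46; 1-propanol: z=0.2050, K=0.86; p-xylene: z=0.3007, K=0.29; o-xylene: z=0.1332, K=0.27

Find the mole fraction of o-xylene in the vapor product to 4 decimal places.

Material balance + equilibrium reduce to Σ zᵢ(Kᵢ−1)/(1+V/F(Kᵢ−1)) = 0.
g(0) = ΣzᵢKᵢ − 1 = 0.1878 and g(1) = 1 − Σzᵢ/Kᵢ = -0.9154, so a root lies in (0, 1).
Iterate (Newton) starting at V/F = 0.5:
  V/F = 0.5000: g = -0.21025, g' = -0.8022 → V/F = 0.2379
  V/F = 0.2379: g = -0.01297, g' = -0.7517 → V/F = 0.2207
Converged at V/F = 0.2207.
Compositions from xᵢ = zᵢ/(1+V/F(Kᵢ−1)), yᵢ = Kᵢxᵢ:
  chloroform: x = 0.2731, y = 0.6718
  1-propanol: x = 0.2115, y = 0.1819
  p-xylene: x = 0.3566, y = 0.1034
  o-xylene: x = 0.1588, y = 0.0429

y_o-xylene = 0.0429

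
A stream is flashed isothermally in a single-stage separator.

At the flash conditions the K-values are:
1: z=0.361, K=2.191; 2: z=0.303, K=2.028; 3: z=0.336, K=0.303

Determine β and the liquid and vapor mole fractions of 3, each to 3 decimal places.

Newton iteration, β⁰ = 0.5:
  β = 0.500: g = 0.1157, g' = -0.725 → β = 0.660
  β = 0.660: g = -0.0070, g' = -0.834 → β = 0.651
Converged at β = 0.651.
Compositions from xᵢ = zᵢ/(1+β(Kᵢ−1)), yᵢ = Kᵢxᵢ:
  1: x = 0.203, y = 0.445
  2: x = 0.182, y = 0.368
  3: x = 0.615, y = 0.186

β = 0.651, x_3 = 0.615, y_3 = 0.186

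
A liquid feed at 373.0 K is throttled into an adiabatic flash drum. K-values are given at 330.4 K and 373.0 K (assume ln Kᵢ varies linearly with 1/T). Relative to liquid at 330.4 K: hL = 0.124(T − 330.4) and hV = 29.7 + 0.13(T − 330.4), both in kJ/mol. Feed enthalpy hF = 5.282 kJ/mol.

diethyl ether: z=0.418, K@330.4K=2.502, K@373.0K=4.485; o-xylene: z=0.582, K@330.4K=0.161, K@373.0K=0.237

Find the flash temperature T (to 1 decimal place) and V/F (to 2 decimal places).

T = 335.1 K, V/F = 0.16

Adiabatic flash: solve Rachford–Rice at each trial T, then check hF = ψ·hV(T) + (1−ψ)·hL(T).
  T = 330.4 K: K = (2.502, 0.161), RR gives ψ = 0.111, H_out = 3.289 kJ/mol
  T = 373.0 K: K = (4.485, 0.237), RR gives ψ = 0.381, H_out = 16.691 kJ/mol
  T = 351.7 K: K = (3.410, 0.198), RR gives ψ = 0.279, H_out = 10.976 kJ/mol
  T = 341.0 K: K = (2.933, 0.179), RR gives ψ = 0.208, H_out = 7.503 kJ/mol
  T = 335.7 K: K = (2.712, 0.170), RR gives ψ = 0.164, H_out = 5.522 kJ/mol
  T = 333.0 K: K = (2.604, 0.165), RR gives ψ = 0.138, H_out = 4.420 kJ/mol
  T = 334.4 K: K = (2.660, 0.168), RR gives ψ = 0.152, H_out = 5.000 kJ/mol
Linear interpolation between T = 334.4 (H_out = 5.000) and T = 335.7 (H_out = 5.522) on hF = 5.282 gives T ≈ 335.1 K, at which ψ = 0.16.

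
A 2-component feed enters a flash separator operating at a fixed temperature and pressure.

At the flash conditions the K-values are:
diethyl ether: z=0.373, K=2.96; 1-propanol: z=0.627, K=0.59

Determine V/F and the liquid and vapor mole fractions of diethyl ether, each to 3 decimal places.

V/F = 0.590, x_diethyl ether = 0.173, y_diethyl ether = 0.512

Material balance + equilibrium reduce to Σ zᵢ(Kᵢ−1)/(1+V/F(Kᵢ−1)) = 0.
Feasibility: ΣzᵢKᵢ = 1.474, Σzᵢ/Kᵢ = 1.189 — both > 1, two phases present.
Newton iteration, V/F⁰ = 0.5:
  V/F = 0.500: g = 0.0459, g' = -0.532 → V/F = 0.586
  V/F = 0.586: g = 0.0018, g' = -0.493 → V/F = 0.590
Converged at V/F = 0.590.
Compositions from xᵢ = zᵢ/(1+V/F(Kᵢ−1)), yᵢ = Kᵢxᵢ:
  diethyl ether: x = 0.173, y = 0.512
  1-propanol: x = 0.827, y = 0.488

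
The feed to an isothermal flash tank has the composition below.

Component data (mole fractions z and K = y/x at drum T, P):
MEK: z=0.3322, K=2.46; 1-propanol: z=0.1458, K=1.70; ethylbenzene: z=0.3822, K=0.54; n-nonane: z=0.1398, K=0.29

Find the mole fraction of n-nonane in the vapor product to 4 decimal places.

y_n-nonane = 0.0599

Rachford–Rice: g(V/F) = Σ zᵢ(Kᵢ−1)/(1+V/F(Kᵢ−1)) = 0.
Feasibility: ΣzᵢKᵢ = 1.3120, Σzᵢ/Kᵢ = 1.4107 — both > 1, two phases present.
Newton iteration, V/F⁰ = 0.42:
  V/F = 0.4200: g = 0.02018, g' = -0.5821 → V/F = 0.4547
Converged at V/F = 0.4547.
Compositions from xᵢ = zᵢ/(1+V/F(Kᵢ−1)), yᵢ = Kᵢxᵢ:
  MEK: x = 0.1996, y = 0.4911
  1-propanol: x = 0.1106, y = 0.1880
  ethylbenzene: x = 0.4833, y = 0.2610
  n-nonane: x = 0.2065, y = 0.0599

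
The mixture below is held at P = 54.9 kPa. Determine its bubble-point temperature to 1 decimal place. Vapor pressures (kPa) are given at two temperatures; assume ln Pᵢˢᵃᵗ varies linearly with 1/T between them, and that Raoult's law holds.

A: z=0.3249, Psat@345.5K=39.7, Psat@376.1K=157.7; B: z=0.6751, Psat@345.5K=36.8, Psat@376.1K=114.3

T = 354.4 K

Bubble-point temperature: ΣzᵢPᵢˢᵃᵗ(T) = P. Interpolate ln Pᵢˢᵃᵗ = aᵢ + bᵢ/T.
  T = 345.5 K: ΣzᵢPᵢˢᵃᵗ = 37.74 kPa
  T = 376.1 K: ΣzᵢPᵢˢᵃᵗ = 128.40 kPa
  T = 360.8 K: ΣzᵢPᵢˢᵃᵗ = 71.32 kPa
  T = 353.1 K: ΣzᵢPᵢˢᵃᵗ = 52.11 kPa
  T = 357.0 K: ΣzᵢPᵢˢᵃᵗ = 61.18 kPa
  T = 355.1 K: ΣzᵢPᵢˢᵃᵗ = 56.60 kPa
  T = 354.1 K: ΣzᵢPᵢˢᵃᵗ = 54.31 kPa
Interpolating between 354.1 K and 355.1 K gives T ≈ 354.4 K.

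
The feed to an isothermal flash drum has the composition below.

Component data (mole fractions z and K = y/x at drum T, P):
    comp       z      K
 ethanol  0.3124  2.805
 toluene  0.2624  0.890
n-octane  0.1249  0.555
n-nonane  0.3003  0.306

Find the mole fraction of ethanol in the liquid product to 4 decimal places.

x_ethanol = 0.1998

Material balance + equilibrium reduce to Σ zᵢ(Kᵢ−1)/(1+β(Kᵢ−1)) = 0.
g(0) = ΣzᵢKᵢ − 1 = 0.2710 and g(1) = 1 − Σzᵢ/Kᵢ = -0.6126, so a root lies in (0, 1).
Newton iteration, β⁰ = 0.5:
  β = 0.5000: g = -0.12480, g' = -0.6649 → β = 0.3123
  β = 0.3123: g = 0.00009, g' = -0.6888 → β = 0.3124
Converged at β = 0.3124.
Compositions from xᵢ = zᵢ/(1+β(Kᵢ−1)), yᵢ = Kᵢxᵢ:
  ethanol: x = 0.1998, y = 0.5603
  toluene: x = 0.2717, y = 0.2418
  n-octane: x = 0.1451, y = 0.0805
  n-nonane: x = 0.3834, y = 0.1173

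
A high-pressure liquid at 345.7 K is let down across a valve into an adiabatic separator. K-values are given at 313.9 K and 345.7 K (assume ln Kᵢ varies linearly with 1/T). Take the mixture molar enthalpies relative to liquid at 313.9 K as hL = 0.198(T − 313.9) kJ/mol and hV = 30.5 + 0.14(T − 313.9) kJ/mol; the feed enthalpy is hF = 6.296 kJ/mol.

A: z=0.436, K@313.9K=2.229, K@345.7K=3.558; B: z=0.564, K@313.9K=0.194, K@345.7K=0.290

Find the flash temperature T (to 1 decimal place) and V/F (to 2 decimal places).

Adiabatic flash: solve Rachford–Rice at each trial T, then check hF = ψ·hV(T) + (1−ψ)·hL(T).
  T = 313.9 K: K = (2.229, 0.194), RR gives ψ = 0.082, H_out = 2.502 kJ/mol
  T = 345.7 K: K = (3.558, 0.290), RR gives ψ = 0.394, H_out = 17.575 kJ/mol
  T = 329.8 K: K = (2.848, 0.240), RR gives ψ = 0.268, H_out = 11.079 kJ/mol
  T = 321.9 K: K = (2.529, 0.216), RR gives ψ = 0.187, H_out = 7.215 kJ/mol
  T = 317.9 K: K = (2.376, 0.205), RR gives ψ = 0.139, H_out = 4.987 kJ/mol
  T = 319.9 K: K = (2.452, 0.211), RR gives ψ = 0.164, H_out = 6.129 kJ/mol
Linear interpolation between T = 319.9 (H_out = 6.129) and T = 321.9 (H_out = 7.215) on hF = 6.296 gives T ≈ 320.2 K, at which ψ = 0.17.

T = 320.2 K, V/F = 0.17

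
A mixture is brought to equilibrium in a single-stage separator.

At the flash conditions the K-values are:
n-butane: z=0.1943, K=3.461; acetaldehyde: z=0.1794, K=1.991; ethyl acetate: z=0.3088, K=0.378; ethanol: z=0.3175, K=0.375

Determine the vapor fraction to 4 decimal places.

Material balance + equilibrium reduce to Σ zᵢ(Kᵢ−1)/(1+ψ(Kᵢ−1)) = 0.
Check two-phase: ΣzᵢKᵢ = 1.2654 > 1 and Σzᵢ/Kᵢ = 1.8098 > 1, so g(0) = 0.2654 > 0 and g(1) = -0.8098 < 0.
Newton–Raphson from ψ = 0.39:
  ψ = 0.3900: g = -0.14377, g' = -0.8231 → ψ = 0.2153
  ψ = 0.2153: g = 0.00798, g' = -0.9473 → ψ = 0.2238
Converged at ψ = 0.2238.

ψ = 0.2238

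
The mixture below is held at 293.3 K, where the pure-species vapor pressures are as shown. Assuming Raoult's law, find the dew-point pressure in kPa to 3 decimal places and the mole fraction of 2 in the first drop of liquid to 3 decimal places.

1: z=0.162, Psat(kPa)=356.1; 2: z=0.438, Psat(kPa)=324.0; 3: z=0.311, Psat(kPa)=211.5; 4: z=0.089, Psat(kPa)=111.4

At the dew point ψ → 1, so Σzᵢ/Kᵢ = 1 with Kᵢ = Pᵢˢᵃᵗ/P ⇒ 1/P = Σzᵢ/Pᵢˢᵃᵗ.
1/P = 0.162/356.1 + 0.438/324.0 + 0.311/211.5 + 0.089/111.4 = 0.004076 ⇒ P = 245.329 kPa
xᵢ = zᵢP/Pᵢˢᵃᵗ ⇒ x_2 = 0.438·245.329/324.0 = 0.332

Pdew = 245.329 kPa, x_2 = 0.332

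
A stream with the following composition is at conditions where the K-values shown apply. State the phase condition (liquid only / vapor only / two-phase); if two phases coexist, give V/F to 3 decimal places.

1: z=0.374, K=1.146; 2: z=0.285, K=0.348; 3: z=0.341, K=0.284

ΣzᵢKᵢ = 0.625; Σzᵢ/Kᵢ = 2.346.
Since ΣzᵢKᵢ < 1 the mixture is below its bubble point — single liquid phase.

liquid only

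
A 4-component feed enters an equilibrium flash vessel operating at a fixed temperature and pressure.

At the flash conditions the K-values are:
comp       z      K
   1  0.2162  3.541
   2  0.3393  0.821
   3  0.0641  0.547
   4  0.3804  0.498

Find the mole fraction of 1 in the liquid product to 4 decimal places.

x_1 = 0.1259

Rachford–Rice: g(V/F) = Σ zᵢ(Kᵢ−1)/(1+V/F(Kᵢ−1)) = 0.
g(0) = ΣzᵢKᵢ − 1 = 0.2686 and g(1) = 1 − Σzᵢ/Kᵢ = -0.3554, so a root lies in (0, 1).
Newton–Raphson from V/F = 0.5:
  V/F = 0.5000: g = -0.11724, g' = -0.4768 → V/F = 0.2541
  V/F = 0.2541: g = 0.01851, g' = -0.6701 → V/F = 0.2817
  V/F = 0.2817: g = 0.00052, g' = -0.6335 → V/F = 0.2825
Converged at V/F = 0.2825.
Compositions from xᵢ = zᵢ/(1+V/F(Kᵢ−1)), yᵢ = Kᵢxᵢ:
  1: x = 0.1259, y = 0.4456
  2: x = 0.3574, y = 0.2934
  3: x = 0.0735, y = 0.0402
  4: x = 0.4433, y = 0.2207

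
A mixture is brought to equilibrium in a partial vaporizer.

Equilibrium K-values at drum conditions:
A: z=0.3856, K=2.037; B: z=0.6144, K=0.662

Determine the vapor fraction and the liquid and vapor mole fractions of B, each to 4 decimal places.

ψ = 0.5484, x_B = 0.7542, y_B = 0.4993

Let ψ = V/F and solve Σ zᵢ(Kᵢ−1)/(1+ψ(Kᵢ−1)) = 0.
g(0) = ΣzᵢKᵢ − 1 = 0.1922 and g(1) = 1 − Σzᵢ/Kᵢ = -0.1174, so a root lies in (0, 1).
Iterate (Newton) starting at ψ = 0.32:
  ψ = 0.3200: g = 0.06738, g' = -0.3220 → ψ = 0.5293
  ψ = 0.5293: g = 0.00526, g' = -0.2770 → ψ = 0.5483
  ψ = 0.5483: g = 0.00003, g' = -0.2743 → ψ = 0.5484
Converged at ψ = 0.5484.
Compositions from xᵢ = zᵢ/(1+ψ(Kᵢ−1)), yᵢ = Kᵢxᵢ:
  A: x = 0.2458, y = 0.5007
  B: x = 0.7542, y = 0.4993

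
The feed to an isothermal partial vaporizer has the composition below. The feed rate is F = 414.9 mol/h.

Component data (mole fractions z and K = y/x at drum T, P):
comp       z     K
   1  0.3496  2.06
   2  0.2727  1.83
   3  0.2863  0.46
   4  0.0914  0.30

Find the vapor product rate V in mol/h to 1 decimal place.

Let ψ = V/F and solve Σ zᵢ(Kᵢ−1)/(1+ψ(Kᵢ−1)) = 0.
g(0) = ΣzᵢKᵢ − 1 = 0.3783 and g(1) = 1 − Σzᵢ/Kᵢ = -0.2458, so a root lies in (0, 1).
Newton–Raphson from ψ = 0.5:
  ψ = 0.5000: g = 0.09195, g' = -0.5243 → ψ = 0.6754
  ψ = 0.6754: g = -0.00370, g' = -0.5785 → ψ = 0.6690
Converged at ψ = 0.6690.
Then V = ψ·F = 0.6690·414.9 = 277.6 mol/h and L = F − V = 137.3 mol/h.

V = 277.6 mol/h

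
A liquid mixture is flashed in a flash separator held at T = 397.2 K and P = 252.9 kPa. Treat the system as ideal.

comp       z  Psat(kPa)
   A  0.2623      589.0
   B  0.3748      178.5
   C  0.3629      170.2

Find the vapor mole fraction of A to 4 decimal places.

y_A = 0.4410

Raoult's law: Kᵢ = Pᵢˢᵃᵗ/P = Pᵢˢᵃᵗ/252.9.
  K_A = 589.0/252.9 = 2.328984, K_B = 178.5/252.9 = 0.705813, K_C = 170.2/252.9 = 0.672993
Let ψ = V/F and solve Σ zᵢ(Kᵢ−1)/(1+ψ(Kᵢ−1)) = 0.
Feasibility: ΣzᵢKᵢ = 1.1197, Σzᵢ/Kᵢ = 1.1829 — both > 1, two phases present.
Newton iteration, ψ⁰ = 0.37:
  ψ = 0.3700: g = -0.02505, g' = -0.2993 → ψ = 0.2863
  ψ = 0.2863: g = 0.00119, g' = -0.3290 → ψ = 0.2899
Converged at ψ = 0.2899.
Compositions from xᵢ = zᵢ/(1+ψ(Kᵢ−1)), yᵢ = Kᵢxᵢ:
  A: x = 0.1893, y = 0.4410
  B: x = 0.4097, y = 0.2892
  C: x = 0.4009, y = 0.2698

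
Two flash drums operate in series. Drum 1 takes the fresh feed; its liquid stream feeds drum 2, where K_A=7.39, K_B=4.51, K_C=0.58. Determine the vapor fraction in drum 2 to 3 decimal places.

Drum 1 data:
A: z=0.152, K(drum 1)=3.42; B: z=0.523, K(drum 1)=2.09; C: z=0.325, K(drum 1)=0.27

Drum 1:
Newton–Raphson from ψ₁ = 0.5:
  ψ₁ = 0.500: g = 0.1618, g' = -0.872 → ψ₁ = 0.686
  ψ₁ = 0.686: g = -0.0103, g' = -1.023 → ψ₁ = 0.675
Converged at ψ₁ = 0.675.
Drum-1 compositions:
  A: x = 0.058, y = 0.197
  B: x = 0.301, y = 0.630
  C: x = 0.641, y = 0.173
Drum-2 feed = drum-1 liquid: z₂ = (0.0577, 0.3012, 0.6411).
Drum 2:
Material balance + equilibrium reduce to Σ zᵢ(Kᵢ−1)/(1+ψ₂(Kᵢ−1)) = 0.
Feasibility: ΣzᵢKᵢ = 2.157, Σzᵢ/Kᵢ = 1.180 — both > 1, two phases present.
Iterate (Newton) starting at ψ₂ = 0.43:
  ψ₂ = 0.430: g = 0.1912, g' = -0.926 → ψ₂ = 0.637
  ψ₂ = 0.637: g = 0.0322, g' = -0.657 → ψ₂ = 0.686
  ψ₂ = 0.686: g = 0.0008, g' = -0.624 → ψ₂ = 0.687
Converged at ψ₂ = 0.687.
  A: x = 0.011, y = 0.079
  B: x = 0.088, y = 0.398
  C: x = 0.901, y = 0.523

V/F (drum 2) = 0.687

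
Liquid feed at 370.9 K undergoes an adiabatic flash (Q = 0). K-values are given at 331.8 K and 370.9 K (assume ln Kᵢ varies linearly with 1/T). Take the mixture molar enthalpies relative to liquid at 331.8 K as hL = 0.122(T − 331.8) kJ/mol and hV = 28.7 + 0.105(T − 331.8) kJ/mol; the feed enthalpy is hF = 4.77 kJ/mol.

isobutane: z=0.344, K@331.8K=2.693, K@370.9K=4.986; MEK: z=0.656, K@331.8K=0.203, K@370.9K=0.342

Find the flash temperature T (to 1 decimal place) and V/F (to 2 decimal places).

Adiabatic flash: solve Rachford–Rice at each trial T, then check hF = ψ·hV(T) + (1−ψ)·hL(T).
  T = 331.8 K: K = (2.693, 0.203), RR gives ψ = 0.044, H_out = 1.267 kJ/mol
  T = 370.9 K: K = (4.986, 0.342), RR gives ψ = 0.358, H_out = 14.813 kJ/mol
  T = 351.4 K: K = (3.731, 0.268), RR gives ψ = 0.229, H_out = 8.898 kJ/mol
  T = 341.6 K: K = (3.184, 0.234), RR gives ψ = 0.149, H_out = 5.440 kJ/mol
  T = 336.7 K: K = (2.932, 0.218), RR gives ψ = 0.100, H_out = 3.472 kJ/mol
  T = 339.1 K: K = (3.054, 0.226), RR gives ψ = 0.125, H_out = 4.461 kJ/mol
  T = 340.4 K: K = (3.121, 0.230), RR gives ψ = 0.138, H_out = 4.976 kJ/mol
Linear interpolation between T = 339.1 (H_out = 4.461) and T = 340.4 (H_out = 4.976) on hF = 4.77 gives T ≈ 339.9 K, at which ψ = 0.13.

T = 339.9 K, V/F = 0.13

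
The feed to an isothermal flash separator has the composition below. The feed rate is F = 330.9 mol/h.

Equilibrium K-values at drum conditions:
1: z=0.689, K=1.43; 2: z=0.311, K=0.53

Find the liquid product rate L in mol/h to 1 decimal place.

L = 85.1 mol/h

Material balance + equilibrium reduce to Σ zᵢ(Kᵢ−1)/(1+V/F(Kᵢ−1)) = 0.
Feasibility: ΣzᵢKᵢ = 1.150, Σzᵢ/Kᵢ = 1.069 — both > 1, two phases present.
Binary case is linear: z₁(K₁−1)(1+V/F(K₂−1)) + z₂(K₂−1)(1+V/F(K₁−1)) = 0
⇒ V/F = [z₁(K₁−1)+z₂(K₂−1)] / [−(K₁−1)(K₂−1)] = 0.1501/0.2021 = 0.743
Then V = V/F·F = 0.7427·330.9 = 245.8 mol/h and L = F − V = 85.1 mol/h.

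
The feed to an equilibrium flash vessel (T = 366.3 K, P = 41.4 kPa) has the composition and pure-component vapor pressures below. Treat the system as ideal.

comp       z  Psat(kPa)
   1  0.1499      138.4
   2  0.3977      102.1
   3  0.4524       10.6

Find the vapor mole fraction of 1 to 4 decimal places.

Raoult's law: Kᵢ = Pᵢˢᵃᵗ/P = Pᵢˢᵃᵗ/41.4.
  K_1 = 138.4/41.4 = 3.342995, K_2 = 102.1/41.4 = 2.466184, K_3 = 10.6/41.4 = 0.256039
Material balance + equilibrium reduce to Σ zᵢ(Kᵢ−1)/(1+β(Kᵢ−1)) = 0.
g(0) = ΣzᵢKᵢ − 1 = 0.5977 and g(1) = 1 − Σzᵢ/Kᵢ = -0.9730, so a root lies in (0, 1).
Newton–Raphson from β = 0.47:
  β = 0.4700: g = -0.00517, g' = -1.0781 → β = 0.4652
Converged at β = 0.4652.
Compositions from xᵢ = zᵢ/(1+β(Kᵢ−1)), yᵢ = Kᵢxᵢ:
  1: x = 0.0717, y = 0.2398
  2: x = 0.2364, y = 0.5831
  3: x = 0.6918, y = 0.1771

y_1 = 0.2398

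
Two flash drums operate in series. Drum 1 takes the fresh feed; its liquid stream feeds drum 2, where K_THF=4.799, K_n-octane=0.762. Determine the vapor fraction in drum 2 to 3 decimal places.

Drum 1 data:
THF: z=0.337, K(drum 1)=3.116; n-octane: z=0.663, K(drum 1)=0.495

V/F (drum 2) = 0.597

Drum 1:
Let ψ₁ = V/F and solve Σ zᵢ(Kᵢ−1)/(1+ψ₁(Kᵢ−1)) = 0.
Check two-phase: ΣzᵢKᵢ = 1.378 > 1 and Σzᵢ/Kᵢ = 1.448 > 1, so g(0) = 0.378 > 0 and g(1) = -0.448 < 0.
Newton iteration, ψ₁⁰ = 0.5:
  ψ₁ = 0.500: g = -0.1014, g' = -0.659 → ψ₁ = 0.346
  ψ₁ = 0.346: g = 0.0059, g' = -0.751 → ψ₁ = 0.354
Converged at ψ₁ = 0.354.
Drum-1 compositions:
  THF: x = 0.193, y = 0.600
  n-octane: x = 0.807, y = 0.400
Drum-2 feed = drum-1 liquid: z₂ = (0.1927, 0.8073).
Drum 2:
Let ψ₂ = V/F and solve Σ zᵢ(Kᵢ−1)/(1+ψ₂(Kᵢ−1)) = 0.
Feasibility: ΣzᵢKᵢ = 1.540, Σzᵢ/Kᵢ = 1.100 — both > 1, two phases present.
Binary case is linear: z₁(K₁−1)(1+ψ₂(K₂−1)) + z₂(K₂−1)(1+ψ₂(K₁−1)) = 0
⇒ ψ₂ = [z₁(K₁−1)+z₂(K₂−1)] / [−(K₁−1)(K₂−1)] = 0.5398/0.9042 = 0.597
  THF: x = 0.059, y = 0.283
  n-octane: x = 0.941, y = 0.717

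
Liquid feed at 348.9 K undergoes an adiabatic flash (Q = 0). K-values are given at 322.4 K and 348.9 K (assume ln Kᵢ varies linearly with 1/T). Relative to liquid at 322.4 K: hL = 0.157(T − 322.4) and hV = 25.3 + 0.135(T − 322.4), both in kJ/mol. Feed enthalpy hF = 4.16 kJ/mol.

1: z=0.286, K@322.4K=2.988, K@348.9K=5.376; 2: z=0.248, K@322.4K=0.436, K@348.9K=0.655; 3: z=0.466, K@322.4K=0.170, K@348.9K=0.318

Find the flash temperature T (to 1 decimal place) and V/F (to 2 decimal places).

Adiabatic flash: solve Rachford–Rice at each trial T, then check hF = ψ·hV(T) + (1−ψ)·hL(T).
  T = 322.4 K: K = (2.988, 0.436, 0.170), RR gives ψ = 0.028, H_out = 0.717 kJ/mol
  T = 348.9 K: K = (5.376, 0.655, 0.318), RR gives ψ = 0.334, H_out = 12.419 kJ/mol
  T = 335.6 K: K = (4.050, 0.538, 0.235), RR gives ψ = 0.197, H_out = 6.987 kJ/mol
  T = 329.0 K: K = (3.489, 0.485, 0.201), RR gives ψ = 0.120, H_out = 4.057 kJ/mol
  T = 332.3 K: K = (3.762, 0.511, 0.217), RR gives ψ = 0.160, H_out = 5.559 kJ/mol
  T = 330.6 K: K = (3.620, 0.498, 0.209), RR gives ψ = 0.140, H_out = 4.796 kJ/mol
Linear interpolation between T = 329.0 (H_out = 4.057) and T = 330.6 (H_out = 4.796) on hF = 4.16 gives T ≈ 329.2 K, at which ψ = 0.12.

T = 329.2 K, V/F = 0.12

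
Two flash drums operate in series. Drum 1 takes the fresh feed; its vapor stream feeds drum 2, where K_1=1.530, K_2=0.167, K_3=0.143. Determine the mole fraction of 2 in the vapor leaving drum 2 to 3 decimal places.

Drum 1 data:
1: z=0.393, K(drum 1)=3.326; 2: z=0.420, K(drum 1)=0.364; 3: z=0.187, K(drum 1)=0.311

Drum 1:
Rachford–Rice: g(ψ₁) = Σ zᵢ(Kᵢ−1)/(1+ψ₁(Kᵢ−1)) = 0.
Feasibility: ΣzᵢKᵢ = 1.518, Σzᵢ/Kᵢ = 1.873 — both > 1, two phases present.
Iterate (Newton) starting at ψ₁ = 0.37:
  ψ₁ = 0.370: g = -0.0310, g' = -1.065 → ψ₁ = 0.341
Converged at ψ₁ = 0.341.
Drum-1 compositions:
  1: x = 0.219, y = 0.729
  2: x = 0.536, y = 0.195
  3: x = 0.244, y = 0.076
Drum-2 feed = drum-1 vapor: z₂ = (0.7287, 0.1953, 0.0760).
Drum 2:
Let ψ₂ = V/F and solve Σ zᵢ(Kᵢ−1)/(1+ψ₂(Kᵢ−1)) = 0.
Check two-phase: ΣzᵢKᵢ = 1.158 > 1 and Σzᵢ/Kᵢ = 2.177 > 1, so g(0) = 0.158 > 0 and g(1) = -1.177 < 0.
Newton–Raphson from ψ₂ = 0.5:
  ψ₂ = 0.500: g = -0.0875, g' = -0.697 → ψ₂ = 0.374
  ψ₂ = 0.374: g = -0.0101, g' = -0.550 → ψ₂ = 0.356
Converged at ψ₂ = 0.356.
  1: x = 0.613, y = 0.938
  2: x = 0.278, y = 0.046
  3: x = 0.109, y = 0.016

y_2 (drum 2) = 0.046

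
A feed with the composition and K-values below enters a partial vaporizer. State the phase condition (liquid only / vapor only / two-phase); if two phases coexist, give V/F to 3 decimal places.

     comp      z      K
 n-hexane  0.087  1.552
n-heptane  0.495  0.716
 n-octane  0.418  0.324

liquid only

ΣzᵢKᵢ = 0.625; Σzᵢ/Kᵢ = 2.038.
Since ΣzᵢKᵢ < 1 the mixture is below its bubble point — single liquid phase.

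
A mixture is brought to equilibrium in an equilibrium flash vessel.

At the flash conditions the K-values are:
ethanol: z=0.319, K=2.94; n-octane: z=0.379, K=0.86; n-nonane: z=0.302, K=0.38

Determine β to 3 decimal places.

Newton–Raphson from β = 0.52:
  β = 0.520: g = -0.0255, g' = -0.559 → β = 0.474
  β = 0.474: g = 0.0002, g' = -0.567 → β = 0.475
Converged at β = 0.475.

β = 0.475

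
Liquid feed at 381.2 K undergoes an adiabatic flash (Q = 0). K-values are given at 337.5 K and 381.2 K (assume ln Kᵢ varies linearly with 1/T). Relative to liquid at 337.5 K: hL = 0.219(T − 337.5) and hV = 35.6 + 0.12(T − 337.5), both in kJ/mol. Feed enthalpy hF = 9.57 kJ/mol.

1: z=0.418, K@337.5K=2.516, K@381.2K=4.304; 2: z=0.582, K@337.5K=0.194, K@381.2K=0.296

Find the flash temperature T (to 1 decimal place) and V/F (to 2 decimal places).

Adiabatic flash: solve Rachford–Rice at each trial T, then check hF = ψ·hV(T) + (1−ψ)·hL(T).
  T = 337.5 K: K = (2.516, 0.194), RR gives ψ = 0.135, H_out = 4.796 kJ/mol
  T = 381.2 K: K = (4.304, 0.296), RR gives ψ = 0.418, H_out = 22.630 kJ/mol
  T = 359.4 K: K = (3.347, 0.243), RR gives ψ = 0.304, H_out = 14.962 kJ/mol
  T = 348.4 K: K = (2.913, 0.218), RR gives ψ = 0.230, H_out = 10.330 kJ/mol
  T = 342.9 K: K = (2.709, 0.206), RR gives ψ = 0.186, H_out = 7.689 kJ/mol
  T = 345.6 K: K = (2.808, 0.212), RR gives ψ = 0.208, H_out = 9.019 kJ/mol
  T = 347.0 K: K = (2.860, 0.215), RR gives ψ = 0.219, H_out = 9.683 kJ/mol
Linear interpolation between T = 345.6 (H_out = 9.019) and T = 347.0 (H_out = 9.683) on hF = 9.57 gives T ≈ 346.8 K, at which ψ = 0.22.

T = 346.8 K, V/F = 0.22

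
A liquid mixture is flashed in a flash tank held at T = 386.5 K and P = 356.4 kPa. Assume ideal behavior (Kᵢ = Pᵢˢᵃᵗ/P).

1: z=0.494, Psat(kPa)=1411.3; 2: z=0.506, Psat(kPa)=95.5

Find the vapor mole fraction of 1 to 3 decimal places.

Raoult's law: Kᵢ = Pᵢˢᵃᵗ/P = Pᵢˢᵃᵗ/356.4.
  K_1 = 1411.3/356.4 = 3.95988, K_2 = 95.5/356.4 = 0.26796
Iterate (Newton) starting at ψ = 0.5:
  ψ = 0.500: g = 0.0053, g' = -1.378 → ψ = 0.504
Converged at ψ = 0.504.
Compositions from xᵢ = zᵢ/(1+ψ(Kᵢ−1)), yᵢ = Kᵢxᵢ:
  1: x = 0.198, y = 0.785
  2: x = 0.802, y = 0.215

y_1 = 0.785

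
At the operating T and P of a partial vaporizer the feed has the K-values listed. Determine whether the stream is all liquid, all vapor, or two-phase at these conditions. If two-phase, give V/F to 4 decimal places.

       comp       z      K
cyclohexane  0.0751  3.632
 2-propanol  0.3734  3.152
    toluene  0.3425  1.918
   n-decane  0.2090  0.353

ΣzᵢKᵢ = 2.1804; Σzᵢ/Kᵢ = 0.9098.
Since Σzᵢ/Kᵢ < 1 the mixture is above its dew point — single vapor phase.

all vapor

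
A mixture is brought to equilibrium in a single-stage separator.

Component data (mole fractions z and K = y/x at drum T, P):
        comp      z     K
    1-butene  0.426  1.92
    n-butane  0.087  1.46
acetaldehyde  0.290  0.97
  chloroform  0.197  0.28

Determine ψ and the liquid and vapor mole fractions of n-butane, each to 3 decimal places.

ψ = 0.651, x_n-butane = 0.067, y_n-butane = 0.098

Let ψ = V/F and solve Σ zᵢ(Kᵢ−1)/(1+ψ(Kᵢ−1)) = 0.
g(0) = ΣzᵢKᵢ − 1 = 0.281 and g(1) = 1 − Σzᵢ/Kᵢ = -0.284, so a root lies in (0, 1).
Newton iteration, ψ⁰ = 0.5:
  ψ = 0.500: g = 0.0705, g' = -0.431 → ψ = 0.664
  ψ = 0.664: g = -0.0065, g' = -0.525 → ψ = 0.651
Converged at ψ = 0.651.
Compositions from xᵢ = zᵢ/(1+ψ(Kᵢ−1)), yᵢ = Kᵢxᵢ:
  1-butene: x = 0.266, y = 0.512
  n-butane: x = 0.067, y = 0.098
  acetaldehyde: x = 0.296, y = 0.287
  chloroform: x = 0.371, y = 0.104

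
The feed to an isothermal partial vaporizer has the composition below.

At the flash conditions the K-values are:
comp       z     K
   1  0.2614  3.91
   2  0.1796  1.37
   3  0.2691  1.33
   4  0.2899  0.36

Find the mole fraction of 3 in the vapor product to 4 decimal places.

y_3 = 0.2863

Rachford–Rice: g(V/F) = Σ zᵢ(Kᵢ−1)/(1+V/F(Kᵢ−1)) = 0.
Feasibility: ΣzᵢKᵢ = 1.7304, Σzᵢ/Kᵢ = 1.2056 — both > 1, two phases present.
Newton–Raphson from V/F = 0.5:
  V/F = 0.5000: g = 0.16930, g' = -0.6632 → V/F = 0.7553
  V/F = 0.7553: g = 0.00175, g' = -0.6952 → V/F = 0.7578
Converged at V/F = 0.7578.
Compositions from xᵢ = zᵢ/(1+V/F(Kᵢ−1)), yᵢ = Kᵢxᵢ:
  1: x = 0.0816, y = 0.3189
  2: x = 0.1403, y = 0.1922
  3: x = 0.2153, y = 0.2863
  4: x = 0.5629, y = 0.2026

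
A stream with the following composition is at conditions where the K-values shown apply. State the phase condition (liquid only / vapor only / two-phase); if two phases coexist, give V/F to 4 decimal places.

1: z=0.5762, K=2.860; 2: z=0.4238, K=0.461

two-phase, V/F = 0.8412

ΣzᵢKᵢ = 1.8433; Σzᵢ/Kᵢ = 1.1208.
Both exceed 1, so a two-phase solution exists.
Binary case is linear: z₁(K₁−1)(1+ψ(K₂−1)) + z₂(K₂−1)(1+ψ(K₁−1)) = 0
⇒ ψ = [z₁(K₁−1)+z₂(K₂−1)] / [−(K₁−1)(K₂−1)] = 0.84330/1.00254 = 0.8412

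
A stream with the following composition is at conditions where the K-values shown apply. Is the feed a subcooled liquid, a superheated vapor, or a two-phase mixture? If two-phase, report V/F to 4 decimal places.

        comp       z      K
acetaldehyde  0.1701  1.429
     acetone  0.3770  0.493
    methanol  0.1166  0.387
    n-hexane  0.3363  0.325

subcooled liquid

ΣzᵢKᵢ = 0.5834; Σzᵢ/Kᵢ = 2.2198.
Since ΣzᵢKᵢ < 1 the mixture is below its bubble point — single liquid phase.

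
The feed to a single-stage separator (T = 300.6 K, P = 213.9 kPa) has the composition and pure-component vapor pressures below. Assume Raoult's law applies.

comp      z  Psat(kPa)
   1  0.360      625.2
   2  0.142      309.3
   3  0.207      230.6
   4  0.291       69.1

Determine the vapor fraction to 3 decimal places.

ψ = 0.678

Raoult's law: Kᵢ = Pᵢˢᵃᵗ/P = Pᵢˢᵃᵗ/213.9.
  K_1 = 625.2/213.9 = 2.92286, K_2 = 309.3/213.9 = 1.44600, K_3 = 230.6/213.9 = 1.07807, K_4 = 69.1/213.9 = 0.32305
Iterate (Newton) starting at ψ = 0.5:
  ψ = 0.500: g = 0.1225, g' = -0.671 → ψ = 0.683
  ψ = 0.683: g = -0.0030, g' = -0.728 → ψ = 0.678
Converged at ψ = 0.678.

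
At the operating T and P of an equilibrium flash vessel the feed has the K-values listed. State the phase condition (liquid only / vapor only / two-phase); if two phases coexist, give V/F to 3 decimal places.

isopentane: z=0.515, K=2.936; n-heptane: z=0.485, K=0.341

ΣzᵢKᵢ = 1.677; Σzᵢ/Kᵢ = 1.598.
Both exceed 1, so a two-phase solution exists.
Let ψ = V/F and solve Σ zᵢ(Kᵢ−1)/(1+ψ(Kᵢ−1)) = 0.
Binary case is linear: z₁(K₁−1)(1+ψ(K₂−1)) + z₂(K₂−1)(1+ψ(K₁−1)) = 0
⇒ ψ = [z₁(K₁−1)+z₂(K₂−1)] / [−(K₁−1)(K₂−1)] = 0.6774/1.2758 = 0.531

two-phase, V/F = 0.531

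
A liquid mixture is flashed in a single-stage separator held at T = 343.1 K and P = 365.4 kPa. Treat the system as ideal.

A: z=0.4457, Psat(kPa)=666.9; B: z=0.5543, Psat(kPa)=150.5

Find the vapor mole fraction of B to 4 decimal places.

y_B = 0.2405

Raoult's law: Kᵢ = Pᵢˢᵃᵗ/P = Pᵢˢᵃᵗ/365.4.
  K_A = 666.9/365.4 = 1.825123, K_B = 150.5/365.4 = 0.411877
Rachford–Rice: g(β) = Σ zᵢ(Kᵢ−1)/(1+β(Kᵢ−1)) = 0.
g(0) = ΣzᵢKᵢ − 1 = 0.0418 and g(1) = 1 − Σzᵢ/Kᵢ = -0.5900, so a root lies in (0, 1).
Newton–Raphson from β = 0.5:
  β = 0.5000: g = -0.20144, g' = -0.5368 → β = 0.1247
  β = 0.1247: g = -0.01836, g' = -0.4727 → β = 0.0859
  β = 0.0859: g = 0.00008, g' = -0.4773 → β = 0.0861
Converged at β = 0.0861.
Compositions from xᵢ = zᵢ/(1+β(Kᵢ−1)), yᵢ = Kᵢxᵢ:
  A: x = 0.4162, y = 0.7595
  B: x = 0.5838, y = 0.2405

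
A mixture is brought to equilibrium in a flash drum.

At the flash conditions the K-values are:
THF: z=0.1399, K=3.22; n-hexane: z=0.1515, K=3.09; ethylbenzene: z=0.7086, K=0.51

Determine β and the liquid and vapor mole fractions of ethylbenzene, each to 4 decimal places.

Rachford–Rice: g(β) = Σ zᵢ(Kᵢ−1)/(1+β(Kᵢ−1)) = 0.
Feasibility: ΣzᵢKᵢ = 1.2800, Σzᵢ/Kᵢ = 1.4819 — both > 1, two phases present.
Newton iteration, β⁰ = 0.5:
  β = 0.5000: g = -0.15786, g' = -0.6116 → β = 0.2419
  β = 0.2419: g = 0.01848, g' = -0.8028 → β = 0.2649
  β = 0.2649: g = 0.00036, g' = -0.7722 → β = 0.2654
Converged at β = 0.2654.
Compositions from xᵢ = zᵢ/(1+β(Kᵢ−1)), yᵢ = Kᵢxᵢ:
  THF: x = 0.0880, y = 0.2835
  n-hexane: x = 0.0975, y = 0.3011
  ethylbenzene: x = 0.8145, y = 0.4154

β = 0.2654, x_ethylbenzene = 0.8145, y_ethylbenzene = 0.4154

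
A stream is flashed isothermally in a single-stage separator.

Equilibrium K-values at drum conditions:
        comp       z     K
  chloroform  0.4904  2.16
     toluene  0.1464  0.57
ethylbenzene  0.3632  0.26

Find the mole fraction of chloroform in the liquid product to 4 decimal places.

x_chloroform = 0.3620

Material balance + equilibrium reduce to Σ zᵢ(Kᵢ−1)/(1+V/F(Kᵢ−1)) = 0.
Feasibility: ΣzᵢKᵢ = 1.2371, Σzᵢ/Kᵢ = 1.8808 — both > 1, two phases present.
Newton–Raphson from V/F = 0.54:
  V/F = 0.5400: g = -0.17987, g' = -0.8471 → V/F = 0.3277
  V/F = 0.3277: g = -0.01588, g' = -0.7297 → V/F = 0.3059
Converged at V/F = 0.3059.
Compositions from xᵢ = zᵢ/(1+V/F(Kᵢ−1)), yᵢ = Kᵢxᵢ:
  chloroform: x = 0.3620, y = 0.7819
  toluene: x = 0.1686, y = 0.0961
  ethylbenzene: x = 0.4695, y = 0.1221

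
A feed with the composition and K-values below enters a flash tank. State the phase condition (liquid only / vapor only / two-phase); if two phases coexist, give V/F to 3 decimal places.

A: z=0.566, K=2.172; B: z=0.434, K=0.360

two-phase, V/F = 0.514

ΣzᵢKᵢ = 1.386; Σzᵢ/Kᵢ = 1.466.
Both exceed 1, so a two-phase solution exists.
Binary case is linear: z₁(K₁−1)(1+ψ(K₂−1)) + z₂(K₂−1)(1+ψ(K₁−1)) = 0
⇒ ψ = [z₁(K₁−1)+z₂(K₂−1)] / [−(K₁−1)(K₂−1)] = 0.3856/0.7501 = 0.514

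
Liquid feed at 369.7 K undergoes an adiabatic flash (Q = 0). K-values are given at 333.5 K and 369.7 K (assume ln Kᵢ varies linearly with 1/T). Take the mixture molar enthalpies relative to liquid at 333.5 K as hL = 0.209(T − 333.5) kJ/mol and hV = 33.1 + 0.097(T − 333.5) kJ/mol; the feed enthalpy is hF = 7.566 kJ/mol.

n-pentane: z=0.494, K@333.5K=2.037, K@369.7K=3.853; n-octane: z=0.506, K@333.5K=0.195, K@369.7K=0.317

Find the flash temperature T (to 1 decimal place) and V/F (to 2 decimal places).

T = 337.7 K, V/F = 0.20

Adiabatic flash: solve Rachford–Rice at each trial T, then check hF = ψ·hV(T) + (1−ψ)·hL(T).
  T = 333.5 K: K = (2.037, 0.195), RR gives ψ = 0.126, H_out = 4.161 kJ/mol
  T = 369.7 K: K = (3.853, 0.317), RR gives ψ = 0.546, H_out = 23.422 kJ/mol
  T = 351.6 K: K = (2.848, 0.252), RR gives ψ = 0.386, H_out = 15.789 kJ/mol
  T = 342.6 K: K = (2.421, 0.222), RR gives ψ = 0.279, H_out = 10.865 kJ/mol
  T = 338.1 K: K = (2.226, 0.209), RR gives ψ = 0.211, H_out = 7.849 kJ/mol
  T = 335.8 K: K = (2.130, 0.202), RR gives ψ = 0.171, H_out = 6.097 kJ/mol
Linear interpolation between T = 335.8 (H_out = 6.097) and T = 338.1 (H_out = 7.849) on hF = 7.566 gives T ≈ 337.7 K, at which ψ = 0.20.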